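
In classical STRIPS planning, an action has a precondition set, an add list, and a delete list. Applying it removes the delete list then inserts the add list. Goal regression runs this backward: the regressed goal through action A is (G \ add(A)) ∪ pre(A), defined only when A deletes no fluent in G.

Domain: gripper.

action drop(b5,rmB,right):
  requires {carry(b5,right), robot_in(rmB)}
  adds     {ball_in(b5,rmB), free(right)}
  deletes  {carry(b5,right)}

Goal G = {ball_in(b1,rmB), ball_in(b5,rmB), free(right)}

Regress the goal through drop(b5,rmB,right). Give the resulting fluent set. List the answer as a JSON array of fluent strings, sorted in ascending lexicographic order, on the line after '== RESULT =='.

Compute (G \ add) ∪ pre:
  G ∩ del = {}  (empty — regression defined)
  G \ add = {ball_in(b1,rmB), ball_in(b5,rmB), free(right)} \ {ball_in(b5,rmB), free(right)} = {ball_in(b1,rmB)}
  ∪ pre   = {ball_in(b1,rmB)} ∪ {carry(b5,right), robot_in(rmB)}
          = {ball_in(b1,rmB), carry(b5,right), robot_in(rmB)}

== RESULT ==
["ball_in(b1,rmB)", "carry(b5,right)", "robot_in(rmB)"]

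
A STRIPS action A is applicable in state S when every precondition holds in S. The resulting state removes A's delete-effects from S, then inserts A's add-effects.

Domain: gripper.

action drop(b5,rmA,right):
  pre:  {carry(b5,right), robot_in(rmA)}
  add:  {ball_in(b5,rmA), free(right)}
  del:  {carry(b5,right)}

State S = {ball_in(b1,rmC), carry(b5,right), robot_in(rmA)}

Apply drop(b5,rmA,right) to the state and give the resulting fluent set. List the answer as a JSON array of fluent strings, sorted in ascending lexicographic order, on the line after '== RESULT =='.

Progress:
  pre ⊆ S: {carry(b5,right), robot_in(rmA)} ⊆ S  — applicable
  S \ del = {ball_in(b1,rmC), robot_in(rmA)}
  ∪ add   = {ball_in(b1,rmC), ball_in(b5,rmA), free(right), robot_in(rmA)}

== RESULT ==
["ball_in(b1,rmC)", "ball_in(b5,rmA)", "free(right)", "robot_in(rmA)"]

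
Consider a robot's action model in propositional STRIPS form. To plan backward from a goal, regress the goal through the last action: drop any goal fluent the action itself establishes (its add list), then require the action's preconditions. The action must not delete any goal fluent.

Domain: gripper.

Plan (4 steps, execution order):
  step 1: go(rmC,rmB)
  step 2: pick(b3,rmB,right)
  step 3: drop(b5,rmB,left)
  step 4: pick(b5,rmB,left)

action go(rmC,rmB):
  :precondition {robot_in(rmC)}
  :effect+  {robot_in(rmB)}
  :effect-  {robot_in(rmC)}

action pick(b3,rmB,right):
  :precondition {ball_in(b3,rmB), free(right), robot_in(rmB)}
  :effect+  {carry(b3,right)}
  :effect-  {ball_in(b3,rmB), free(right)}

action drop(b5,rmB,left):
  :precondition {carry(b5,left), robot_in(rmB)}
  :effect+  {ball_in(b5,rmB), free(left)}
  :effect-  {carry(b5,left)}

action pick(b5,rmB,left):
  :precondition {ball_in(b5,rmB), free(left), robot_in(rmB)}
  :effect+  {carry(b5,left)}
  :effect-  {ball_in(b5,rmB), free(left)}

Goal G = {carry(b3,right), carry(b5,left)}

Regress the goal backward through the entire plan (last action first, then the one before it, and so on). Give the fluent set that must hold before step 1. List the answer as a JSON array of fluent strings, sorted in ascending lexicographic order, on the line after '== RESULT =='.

Work backward from the goal:
  through step 4 (pick(b5,rmB,left)): drop {carry(b5,left)}, keep {carry(b3,right)}, require {ball_in(b5,rmB), free(left), robot_in(rmB)}
    → {ball_in(b5,rmB), carry(b3,right), free(left), robot_in(rmB)}
  through step 3 (drop(b5,rmB,left)): drop {ball_in(b5,rmB), free(left)}, keep {carry(b3,right), robot_in(rmB)}, require {carry(b5,left), robot_in(rmB)}
    → {carry(b3,right), carry(b5,left), robot_in(rmB)}
  through step 2 (pick(b3,rmB,right)): drop {carry(b3,right)}, keep {carry(b5,left), robot_in(rmB)}, require {ball_in(b3,rmB), free(right), robot_in(rmB)}
    → {ball_in(b3,rmB), carry(b5,left), free(right), robot_in(rmB)}
  through step 1 (go(rmC,rmB)): drop {robot_in(rmB)}, keep {ball_in(b3,rmB), carry(b5,left), free(right)}, require {robot_in(rmC)}
    → {ball_in(b3,rmB), carry(b5,left), free(right), robot_in(rmC)}

== RESULT ==
["ball_in(b3,rmB)", "carry(b5,left)", "free(right)", "robot_in(rmC)"]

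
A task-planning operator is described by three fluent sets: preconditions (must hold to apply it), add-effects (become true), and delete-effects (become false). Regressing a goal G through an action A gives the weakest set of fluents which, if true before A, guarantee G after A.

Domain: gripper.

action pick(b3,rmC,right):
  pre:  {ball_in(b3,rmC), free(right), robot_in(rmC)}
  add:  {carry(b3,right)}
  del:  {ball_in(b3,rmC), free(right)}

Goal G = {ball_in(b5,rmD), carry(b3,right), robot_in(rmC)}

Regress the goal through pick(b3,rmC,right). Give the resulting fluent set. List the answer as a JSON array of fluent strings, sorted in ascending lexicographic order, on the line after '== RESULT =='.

Compute (G \ add) ∪ pre:
  G ∩ del = {}  (empty — regression defined)
  G \ add = {ball_in(b5,rmD), carry(b3,right), robot_in(rmC)} \ {carry(b3,right)} = {ball_in(b5,rmD), robot_in(rmC)}
  ∪ pre   = {ball_in(b5,rmD), robot_in(rmC)} ∪ {ball_in(b3,rmC), free(right), robot_in(rmC)}
          = {ball_in(b3,rmC), ball_in(b5,rmD), free(right), robot_in(rmC)}

== RESULT ==
["ball_in(b3,rmC)", "ball_in(b5,rmD)", "free(right)", "robot_in(rmC)"]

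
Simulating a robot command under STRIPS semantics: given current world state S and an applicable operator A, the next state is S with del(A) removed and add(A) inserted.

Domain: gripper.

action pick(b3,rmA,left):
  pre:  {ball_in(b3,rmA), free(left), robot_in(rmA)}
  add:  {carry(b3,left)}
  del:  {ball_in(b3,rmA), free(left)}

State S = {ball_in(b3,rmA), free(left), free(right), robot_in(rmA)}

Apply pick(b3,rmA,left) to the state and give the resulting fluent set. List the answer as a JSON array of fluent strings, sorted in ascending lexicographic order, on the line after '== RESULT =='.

Compute (S \ del) ∪ add:
  pre ⊆ S: {ball_in(b3,rmA), free(left), robot_in(rmA)} ⊆ S  — applicable
  S \ del = {free(right), robot_in(rmA)}
  ∪ add   = {carry(b3,left), free(right), robot_in(rmA)}

== RESULT ==
["carry(b3,left)", "free(right)", "robot_in(rmA)"]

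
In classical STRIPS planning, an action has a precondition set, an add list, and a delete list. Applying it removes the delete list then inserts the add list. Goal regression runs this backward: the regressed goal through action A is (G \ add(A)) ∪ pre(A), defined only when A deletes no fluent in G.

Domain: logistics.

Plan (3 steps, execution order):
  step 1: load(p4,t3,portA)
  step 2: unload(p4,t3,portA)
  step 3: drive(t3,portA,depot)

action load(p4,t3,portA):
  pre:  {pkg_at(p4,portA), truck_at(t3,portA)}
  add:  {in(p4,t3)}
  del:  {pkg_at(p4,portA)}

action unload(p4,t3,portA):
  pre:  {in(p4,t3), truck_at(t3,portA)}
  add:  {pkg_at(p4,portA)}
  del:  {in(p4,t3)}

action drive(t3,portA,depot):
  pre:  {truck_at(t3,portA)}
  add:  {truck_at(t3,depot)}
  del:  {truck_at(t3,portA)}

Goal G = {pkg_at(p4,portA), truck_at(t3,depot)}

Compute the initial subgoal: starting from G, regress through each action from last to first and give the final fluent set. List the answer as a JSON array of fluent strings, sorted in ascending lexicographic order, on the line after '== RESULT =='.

Regress step by step:
  through step 3 (drive(t3,portA,depot)): drop {truck_at(t3,depot)}, keep {pkg_at(p4,portA)}, require {truck_at(t3,portA)}
    → {pkg_at(p4,portA), truck_at(t3,portA)}
  through step 2 (unload(p4,t3,portA)): drop {pkg_at(p4,portA)}, keep {truck_at(t3,portA)}, require {in(p4,t3), truck_at(t3,portA)}
    → {in(p4,t3), truck_at(t3,portA)}
  through step 1 (load(p4,t3,portA)): drop {in(p4,t3)}, keep {truck_at(t3,portA)}, require {pkg_at(p4,portA), truck_at(t3,portA)}
    → {pkg_at(p4,portA), truck_at(t3,portA)}

== RESULT ==
["pkg_at(p4,portA)", "truck_at(t3,portA)"]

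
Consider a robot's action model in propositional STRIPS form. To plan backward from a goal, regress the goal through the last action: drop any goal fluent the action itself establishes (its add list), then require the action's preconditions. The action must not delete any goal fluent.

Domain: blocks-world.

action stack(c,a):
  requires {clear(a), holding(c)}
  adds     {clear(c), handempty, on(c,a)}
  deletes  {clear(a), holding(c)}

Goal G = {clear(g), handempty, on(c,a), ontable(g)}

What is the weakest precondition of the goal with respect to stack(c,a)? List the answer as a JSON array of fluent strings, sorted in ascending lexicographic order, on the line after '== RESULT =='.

Compute (G \ add) ∪ pre:
  G ∩ del = {}  (empty — regression defined)
  G \ add = {clear(g), handempty, on(c,a), ontable(g)} \ {clear(c), handempty, on(c,a)} = {clear(g), ontable(g)}
  ∪ pre   = {clear(g), ontable(g)} ∪ {clear(a), holding(c)}
          = {clear(a), clear(g), holding(c), ontable(g)}

== RESULT ==
["clear(a)", "clear(g)", "holding(c)", "ontable(g)"]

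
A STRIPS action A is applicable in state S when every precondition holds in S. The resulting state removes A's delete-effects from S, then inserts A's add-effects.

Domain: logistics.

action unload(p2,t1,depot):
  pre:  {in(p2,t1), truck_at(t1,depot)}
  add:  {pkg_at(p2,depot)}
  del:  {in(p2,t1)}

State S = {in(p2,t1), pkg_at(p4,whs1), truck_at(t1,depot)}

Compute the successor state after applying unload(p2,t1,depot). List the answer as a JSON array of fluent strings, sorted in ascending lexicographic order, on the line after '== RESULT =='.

Compute (S \ del) ∪ add:
  pre ⊆ S: {in(p2,t1), truck_at(t1,depot)} ⊆ S  — applicable
  S \ del = {pkg_at(p4,whs1), truck_at(t1,depot)}
  ∪ add   = {pkg_at(p2,depot), pkg_at(p4,whs1), truck_at(t1,depot)}

== RESULT ==
["pkg_at(p2,depot)", "pkg_at(p4,whs1)", "truck_at(t1,depot)"]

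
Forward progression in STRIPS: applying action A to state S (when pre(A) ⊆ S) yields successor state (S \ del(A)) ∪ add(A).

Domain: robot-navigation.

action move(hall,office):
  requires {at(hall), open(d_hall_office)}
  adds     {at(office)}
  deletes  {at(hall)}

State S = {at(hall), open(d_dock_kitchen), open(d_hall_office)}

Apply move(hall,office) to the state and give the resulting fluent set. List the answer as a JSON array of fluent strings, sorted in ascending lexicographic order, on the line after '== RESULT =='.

Progress:
  pre ⊆ S: {at(hall), open(d_hall_office)} ⊆ S  — applicable
  S \ del = {open(d_dock_kitchen), open(d_hall_office)}
  ∪ add   = {at(office), open(d_dock_kitchen), open(d_hall_office)}

== RESULT ==
["at(office)", "open(d_dock_kitchen)", "open(d_hall_office)"]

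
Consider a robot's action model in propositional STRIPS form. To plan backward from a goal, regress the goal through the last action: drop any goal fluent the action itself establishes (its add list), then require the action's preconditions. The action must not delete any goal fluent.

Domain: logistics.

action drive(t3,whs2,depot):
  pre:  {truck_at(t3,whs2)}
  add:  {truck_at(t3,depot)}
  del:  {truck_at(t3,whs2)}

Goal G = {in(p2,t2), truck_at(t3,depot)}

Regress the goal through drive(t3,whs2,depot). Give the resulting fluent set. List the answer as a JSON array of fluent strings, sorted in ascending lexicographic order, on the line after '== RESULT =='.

Compute (G \ add) ∪ pre:
  G ∩ del = {}  (empty — regression defined)
  G \ add = {in(p2,t2), truck_at(t3,depot)} \ {truck_at(t3,depot)} = {in(p2,t2)}
  ∪ pre   = {in(p2,t2)} ∪ {truck_at(t3,whs2)}
          = {in(p2,t2), truck_at(t3,whs2)}

== RESULT ==
["in(p2,t2)", "truck_at(t3,whs2)"]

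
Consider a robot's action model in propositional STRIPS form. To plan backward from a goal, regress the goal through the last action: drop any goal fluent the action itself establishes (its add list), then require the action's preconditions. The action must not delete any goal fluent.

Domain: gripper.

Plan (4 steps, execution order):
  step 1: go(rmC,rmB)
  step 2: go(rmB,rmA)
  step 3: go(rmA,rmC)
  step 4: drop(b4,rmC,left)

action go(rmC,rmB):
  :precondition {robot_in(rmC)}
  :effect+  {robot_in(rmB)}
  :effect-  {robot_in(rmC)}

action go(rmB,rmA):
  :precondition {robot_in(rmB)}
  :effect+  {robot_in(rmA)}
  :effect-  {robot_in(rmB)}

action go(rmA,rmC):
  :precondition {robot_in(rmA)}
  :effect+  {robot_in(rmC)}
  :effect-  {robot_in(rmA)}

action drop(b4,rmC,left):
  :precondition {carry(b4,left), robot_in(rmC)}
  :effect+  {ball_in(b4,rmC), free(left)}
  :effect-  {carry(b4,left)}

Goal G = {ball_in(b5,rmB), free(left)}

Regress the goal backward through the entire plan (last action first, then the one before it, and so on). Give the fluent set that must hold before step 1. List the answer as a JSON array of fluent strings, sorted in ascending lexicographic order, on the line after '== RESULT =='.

Work backward from the goal:
  through step 4 (drop(b4,rmC,left)): drop {free(left)}, keep {ball_in(b5,rmB)}, require {carry(b4,left), robot_in(rmC)}
    → {ball_in(b5,rmB), carry(b4,left), robot_in(rmC)}
  through step 3 (go(rmA,rmC)): drop {robot_in(rmC)}, keep {ball_in(b5,rmB), carry(b4,left)}, require {robot_in(rmA)}
    → {ball_in(b5,rmB), carry(b4,left), robot_in(rmA)}
  through step 2 (go(rmB,rmA)): drop {robot_in(rmA)}, keep {ball_in(b5,rmB), carry(b4,left)}, require {robot_in(rmB)}
    → {ball_in(b5,rmB), carry(b4,left), robot_in(rmB)}
  through step 1 (go(rmC,rmB)): drop {robot_in(rmB)}, keep {ball_in(b5,rmB), carry(b4,left)}, require {robot_in(rmC)}
    → {ball_in(b5,rmB), carry(b4,left), robot_in(rmC)}

== RESULT ==
["ball_in(b5,rmB)", "carry(b4,left)", "robot_in(rmC)"]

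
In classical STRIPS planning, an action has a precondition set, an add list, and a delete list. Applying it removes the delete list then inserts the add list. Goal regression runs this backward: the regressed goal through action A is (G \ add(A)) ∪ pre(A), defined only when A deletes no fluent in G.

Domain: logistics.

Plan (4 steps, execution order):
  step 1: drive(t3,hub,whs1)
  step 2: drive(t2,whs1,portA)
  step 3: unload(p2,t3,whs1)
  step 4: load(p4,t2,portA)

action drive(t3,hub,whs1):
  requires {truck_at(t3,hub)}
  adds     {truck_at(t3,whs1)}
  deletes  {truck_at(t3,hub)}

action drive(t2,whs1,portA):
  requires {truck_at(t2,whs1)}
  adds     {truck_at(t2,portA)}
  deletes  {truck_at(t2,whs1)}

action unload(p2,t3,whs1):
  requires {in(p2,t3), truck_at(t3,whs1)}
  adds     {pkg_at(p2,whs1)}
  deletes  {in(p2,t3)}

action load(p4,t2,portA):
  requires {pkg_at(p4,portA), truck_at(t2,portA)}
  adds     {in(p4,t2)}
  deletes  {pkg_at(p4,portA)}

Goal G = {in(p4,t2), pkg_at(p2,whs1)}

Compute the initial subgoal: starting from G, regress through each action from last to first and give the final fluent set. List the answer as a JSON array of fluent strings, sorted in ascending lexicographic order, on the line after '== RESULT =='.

Work backward from the goal:
  through step 4 (load(p4,t2,portA)): drop {in(p4,t2)}, keep {pkg_at(p2,whs1)}, require {pkg_at(p4,portA), truck_at(t2,portA)}
    → {pkg_at(p2,whs1), pkg_at(p4,portA), truck_at(t2,portA)}
  through step 3 (unload(p2,t3,whs1)): drop {pkg_at(p2,whs1)}, keep {pkg_at(p4,portA), truck_at(t2,portA)}, require {in(p2,t3), truck_at(t3,whs1)}
    → {in(p2,t3), pkg_at(p4,portA), truck_at(t2,portA), truck_at(t3,whs1)}
  through step 2 (drive(t2,whs1,portA)): drop {truck_at(t2,portA)}, keep {in(p2,t3), pkg_at(p4,portA), truck_at(t3,whs1)}, require {truck_at(t2,whs1)}
    → {in(p2,t3), pkg_at(p4,portA), truck_at(t2,whs1), truck_at(t3,whs1)}
  through step 1 (drive(t3,hub,whs1)): drop {truck_at(t3,whs1)}, keep {in(p2,t3), pkg_at(p4,portA), truck_at(t2,whs1)}, require {truck_at(t3,hub)}
    → {in(p2,t3), pkg_at(p4,portA), truck_at(t2,whs1), truck_at(t3,hub)}

== RESULT ==
["in(p2,t3)", "pkg_at(p4,portA)", "truck_at(t2,whs1)", "truck_at(t3,hub)"]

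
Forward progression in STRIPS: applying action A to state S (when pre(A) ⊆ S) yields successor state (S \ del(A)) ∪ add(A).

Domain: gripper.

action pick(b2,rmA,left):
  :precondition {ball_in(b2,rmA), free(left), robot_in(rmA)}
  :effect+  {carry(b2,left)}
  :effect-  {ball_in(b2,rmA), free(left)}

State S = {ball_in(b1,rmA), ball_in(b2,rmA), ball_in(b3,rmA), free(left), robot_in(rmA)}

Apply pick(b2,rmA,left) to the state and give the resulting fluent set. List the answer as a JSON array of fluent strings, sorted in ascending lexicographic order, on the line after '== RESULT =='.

Compute (S \ del) ∪ add:
  pre ⊆ S: {ball_in(b2,rmA), free(left), robot_in(rmA)} ⊆ S  — applicable
  S \ del = {ball_in(b1,rmA), ball_in(b3,rmA), robot_in(rmA)}
  ∪ add   = {ball_in(b1,rmA), ball_in(b3,rmA), carry(b2,left), robot_in(rmA)}

== RESULT ==
["ball_in(b1,rmA)", "ball_in(b3,rmA)", "carry(b2,left)", "robot_in(rmA)"]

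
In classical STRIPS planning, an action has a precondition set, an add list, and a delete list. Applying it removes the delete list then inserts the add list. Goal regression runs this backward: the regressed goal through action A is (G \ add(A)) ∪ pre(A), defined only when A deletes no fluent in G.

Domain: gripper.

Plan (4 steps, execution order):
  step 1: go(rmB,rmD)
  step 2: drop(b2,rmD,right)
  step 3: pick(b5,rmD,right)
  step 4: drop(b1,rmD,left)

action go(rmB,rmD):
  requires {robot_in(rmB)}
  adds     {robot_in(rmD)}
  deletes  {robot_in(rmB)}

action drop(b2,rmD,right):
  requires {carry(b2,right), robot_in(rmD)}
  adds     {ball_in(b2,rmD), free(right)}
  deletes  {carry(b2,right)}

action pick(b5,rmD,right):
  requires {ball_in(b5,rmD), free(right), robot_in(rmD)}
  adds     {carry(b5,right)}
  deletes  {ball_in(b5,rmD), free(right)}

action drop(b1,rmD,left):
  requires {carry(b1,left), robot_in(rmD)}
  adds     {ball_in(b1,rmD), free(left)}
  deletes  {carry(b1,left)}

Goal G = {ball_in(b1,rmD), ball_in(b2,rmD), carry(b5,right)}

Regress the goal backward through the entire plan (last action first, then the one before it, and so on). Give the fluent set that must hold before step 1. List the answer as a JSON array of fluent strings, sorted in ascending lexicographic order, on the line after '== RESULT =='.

Work backward from the goal:
  through step 4 (drop(b1,rmD,left)): drop {ball_in(b1,rmD)}, keep {ball_in(b2,rmD), carry(b5,right)}, require {carry(b1,left), robot_in(rmD)}
    → {ball_in(b2,rmD), carry(b1,left), carry(b5,right), robot_in(rmD)}
  through step 3 (pick(b5,rmD,right)): drop {carry(b5,right)}, keep {ball_in(b2,rmD), carry(b1,left), robot_in(rmD)}, require {ball_in(b5,rmD), free(right), robot_in(rmD)}
    → {ball_in(b2,rmD), ball_in(b5,rmD), carry(b1,left), free(right), robot_in(rmD)}
  through step 2 (drop(b2,rmD,right)): drop {ball_in(b2,rmD), free(right)}, keep {ball_in(b5,rmD), carry(b1,left), robot_in(rmD)}, require {carry(b2,right), robot_in(rmD)}
    → {ball_in(b5,rmD), carry(b1,left), carry(b2,right), robot_in(rmD)}
  through step 1 (go(rmB,rmD)): drop {robot_in(rmD)}, keep {ball_in(b5,rmD), carry(b1,left), carry(b2,right)}, require {robot_in(rmB)}
    → {ball_in(b5,rmD), carry(b1,left), carry(b2,right), robot_in(rmB)}

== RESULT ==
["ball_in(b5,rmD)", "carry(b1,left)", "carry(b2,right)", "robot_in(rmB)"]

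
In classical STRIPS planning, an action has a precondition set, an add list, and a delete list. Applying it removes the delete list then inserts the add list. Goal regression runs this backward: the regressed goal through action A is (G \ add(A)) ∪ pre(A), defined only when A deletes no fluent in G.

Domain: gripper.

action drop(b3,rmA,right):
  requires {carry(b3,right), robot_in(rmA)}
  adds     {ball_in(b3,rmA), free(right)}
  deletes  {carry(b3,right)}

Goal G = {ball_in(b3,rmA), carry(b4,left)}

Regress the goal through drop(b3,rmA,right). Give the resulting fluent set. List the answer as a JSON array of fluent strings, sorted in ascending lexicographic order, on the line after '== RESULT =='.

Regress:
  G ∩ del = {}  (empty — regression defined)
  G \ add = {ball_in(b3,rmA), carry(b4,left)} \ {ball_in(b3,rmA), free(right)} = {carry(b4,left)}
  ∪ pre   = {carry(b4,left)} ∪ {carry(b3,right), robot_in(rmA)}
          = {carry(b3,right), carry(b4,left), robot_in(rmA)}

== RESULT ==
["carry(b3,right)", "carry(b4,left)", "robot_in(rmA)"]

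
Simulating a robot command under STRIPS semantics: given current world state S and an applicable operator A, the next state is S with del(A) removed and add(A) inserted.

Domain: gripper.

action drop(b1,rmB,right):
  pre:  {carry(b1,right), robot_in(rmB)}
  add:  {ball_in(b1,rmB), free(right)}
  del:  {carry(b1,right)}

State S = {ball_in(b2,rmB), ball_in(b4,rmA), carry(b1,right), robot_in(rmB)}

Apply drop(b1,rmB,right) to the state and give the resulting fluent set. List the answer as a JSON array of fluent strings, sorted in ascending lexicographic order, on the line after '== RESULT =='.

Progress:
  pre ⊆ S: {carry(b1,right), robot_in(rmB)} ⊆ S  — applicable
  S \ del = {ball_in(b2,rmB), ball_in(b4,rmA), robot_in(rmB)}
  ∪ add   = {ball_in(b1,rmB), ball_in(b2,rmB), ball_in(b4,rmA), free(right), robot_in(rmB)}

== RESULT ==
["ball_in(b1,rmB)", "ball_in(b2,rmB)", "ball_in(b4,rmA)", "free(right)", "robot_in(rmB)"]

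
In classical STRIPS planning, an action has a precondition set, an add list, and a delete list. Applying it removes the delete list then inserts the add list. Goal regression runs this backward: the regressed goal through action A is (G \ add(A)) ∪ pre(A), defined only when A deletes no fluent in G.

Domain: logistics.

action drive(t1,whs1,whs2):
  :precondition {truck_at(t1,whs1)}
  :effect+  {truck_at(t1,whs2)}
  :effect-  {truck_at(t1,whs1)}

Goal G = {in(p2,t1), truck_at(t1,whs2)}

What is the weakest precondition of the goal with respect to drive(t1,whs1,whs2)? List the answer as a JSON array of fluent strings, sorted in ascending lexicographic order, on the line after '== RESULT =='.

Regress:
  G ∩ del = {}  (empty — regression defined)
  G \ add = {in(p2,t1), truck_at(t1,whs2)} \ {truck_at(t1,whs2)} = {in(p2,t1)}
  ∪ pre   = {in(p2,t1)} ∪ {truck_at(t1,whs1)}
          = {in(p2,t1), truck_at(t1,whs1)}

== RESULT ==
["in(p2,t1)", "truck_at(t1,whs1)"]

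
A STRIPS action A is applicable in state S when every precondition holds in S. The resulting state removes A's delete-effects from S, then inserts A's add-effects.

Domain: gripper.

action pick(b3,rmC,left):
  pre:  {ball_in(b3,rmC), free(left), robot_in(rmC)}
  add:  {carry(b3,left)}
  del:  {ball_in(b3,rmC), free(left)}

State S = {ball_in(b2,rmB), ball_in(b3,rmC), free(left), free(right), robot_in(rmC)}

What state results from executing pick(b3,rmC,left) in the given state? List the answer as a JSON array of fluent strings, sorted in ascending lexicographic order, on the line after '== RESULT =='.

Compute (S \ del) ∪ add:
  pre ⊆ S: {ball_in(b3,rmC), free(left), robot_in(rmC)} ⊆ S  — applicable
  S \ del = {ball_in(b2,rmB), free(right), robot_in(rmC)}
  ∪ add   = {ball_in(b2,rmB), carry(b3,left), free(right), robot_in(rmC)}

== RESULT ==
["ball_in(b2,rmB)", "carry(b3,left)", "free(right)", "robot_in(rmC)"]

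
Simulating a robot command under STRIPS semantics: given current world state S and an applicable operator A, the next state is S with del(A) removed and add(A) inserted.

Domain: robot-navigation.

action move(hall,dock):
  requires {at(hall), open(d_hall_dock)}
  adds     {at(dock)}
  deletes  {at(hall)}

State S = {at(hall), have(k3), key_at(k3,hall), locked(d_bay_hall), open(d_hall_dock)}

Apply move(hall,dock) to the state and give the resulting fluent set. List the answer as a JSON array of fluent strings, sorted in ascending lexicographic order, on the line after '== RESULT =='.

Progress:
  pre ⊆ S: {at(hall), open(d_hall_dock)} ⊆ S  — applicable
  S \ del = {have(k3), key_at(k3,hall), locked(d_bay_hall), open(d_hall_dock)}
  ∪ add   = {at(dock), have(k3), key_at(k3,hall), locked(d_bay_hall), open(d_hall_dock)}

== RESULT ==
["at(dock)", "have(k3)", "key_at(k3,hall)", "locked(d_bay_hall)", "open(d_hall_dock)"]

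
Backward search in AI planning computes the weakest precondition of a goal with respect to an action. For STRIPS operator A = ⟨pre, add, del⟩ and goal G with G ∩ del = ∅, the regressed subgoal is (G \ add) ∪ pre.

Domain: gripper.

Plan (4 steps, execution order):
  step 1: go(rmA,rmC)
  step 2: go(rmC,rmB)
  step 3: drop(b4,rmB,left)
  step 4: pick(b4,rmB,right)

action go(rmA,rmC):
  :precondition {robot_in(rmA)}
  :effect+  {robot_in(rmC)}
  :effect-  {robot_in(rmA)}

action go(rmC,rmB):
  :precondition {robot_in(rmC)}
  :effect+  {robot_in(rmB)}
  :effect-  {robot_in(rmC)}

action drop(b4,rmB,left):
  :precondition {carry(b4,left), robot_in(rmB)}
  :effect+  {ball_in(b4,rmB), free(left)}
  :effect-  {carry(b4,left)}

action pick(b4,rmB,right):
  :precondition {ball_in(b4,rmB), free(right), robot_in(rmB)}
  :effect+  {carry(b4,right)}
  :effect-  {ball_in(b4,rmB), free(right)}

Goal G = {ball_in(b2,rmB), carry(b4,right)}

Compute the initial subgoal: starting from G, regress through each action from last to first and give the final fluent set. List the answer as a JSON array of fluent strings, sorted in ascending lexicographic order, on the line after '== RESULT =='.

Regress step by step:
  through step 4 (pick(b4,rmB,right)): drop {carry(b4,right)}, keep {ball_in(b2,rmB)}, require {ball_in(b4,rmB), free(right), robot_in(rmB)}
    → {ball_in(b2,rmB), ball_in(b4,rmB), free(right), robot_in(rmB)}
  through step 3 (drop(b4,rmB,left)): drop {ball_in(b4,rmB)}, keep {ball_in(b2,rmB), free(right), robot_in(rmB)}, require {carry(b4,left), robot_in(rmB)}
    → {ball_in(b2,rmB), carry(b4,left), free(right), robot_in(rmB)}
  through step 2 (go(rmC,rmB)): drop {robot_in(rmB)}, keep {ball_in(b2,rmB), carry(b4,left), free(right)}, require {robot_in(rmC)}
    → {ball_in(b2,rmB), carry(b4,left), free(right), robot_in(rmC)}
  through step 1 (go(rmA,rmC)): drop {robot_in(rmC)}, keep {ball_in(b2,rmB), carry(b4,left), free(right)}, require {robot_in(rmA)}
    → {ball_in(b2,rmB), carry(b4,left), free(right), robot_in(rmA)}

== RESULT ==
["ball_in(b2,rmB)", "carry(b4,left)", "free(right)", "robot_in(rmA)"]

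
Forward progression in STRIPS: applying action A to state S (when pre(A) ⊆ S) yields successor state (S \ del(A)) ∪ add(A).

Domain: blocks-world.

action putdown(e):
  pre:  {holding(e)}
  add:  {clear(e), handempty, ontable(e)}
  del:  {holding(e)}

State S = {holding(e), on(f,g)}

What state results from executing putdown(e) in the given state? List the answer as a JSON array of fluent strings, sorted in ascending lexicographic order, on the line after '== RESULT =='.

Compute (S \ del) ∪ add:
  pre ⊆ S: {holding(e)} ⊆ S  — applicable
  S \ del = {on(f,g)}
  ∪ add   = {clear(e), handempty, on(f,g), ontable(e)}

== RESULT ==
["clear(e)", "handempty", "on(f,g)", "ontable(e)"]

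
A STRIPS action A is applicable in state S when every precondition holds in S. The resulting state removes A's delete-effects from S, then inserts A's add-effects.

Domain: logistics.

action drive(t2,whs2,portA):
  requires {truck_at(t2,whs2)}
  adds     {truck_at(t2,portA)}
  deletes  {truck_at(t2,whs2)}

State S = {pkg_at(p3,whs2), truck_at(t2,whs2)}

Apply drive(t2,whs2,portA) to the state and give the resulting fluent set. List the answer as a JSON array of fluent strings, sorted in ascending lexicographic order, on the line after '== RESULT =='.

Progress:
  pre ⊆ S: {truck_at(t2,whs2)} ⊆ S  — applicable
  S \ del = {pkg_at(p3,whs2)}
  ∪ add   = {pkg_at(p3,whs2), truck_at(t2,portA)}

== RESULT ==
["pkg_at(p3,whs2)", "truck_at(t2,portA)"]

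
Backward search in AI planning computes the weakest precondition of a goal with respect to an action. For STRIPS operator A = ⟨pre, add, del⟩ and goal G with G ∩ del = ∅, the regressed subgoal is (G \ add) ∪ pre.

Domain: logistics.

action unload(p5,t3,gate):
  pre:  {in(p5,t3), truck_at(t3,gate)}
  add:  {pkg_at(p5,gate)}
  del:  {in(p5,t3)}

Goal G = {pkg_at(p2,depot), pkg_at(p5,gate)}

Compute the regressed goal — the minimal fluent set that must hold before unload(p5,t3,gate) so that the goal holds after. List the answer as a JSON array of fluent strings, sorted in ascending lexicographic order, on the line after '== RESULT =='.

Regress:
  G ∩ del = {}  (empty — regression defined)
  G \ add = {pkg_at(p2,depot), pkg_at(p5,gate)} \ {pkg_at(p5,gate)} = {pkg_at(p2,depot)}
  ∪ pre   = {pkg_at(p2,depot)} ∪ {in(p5,t3), truck_at(t3,gate)}
          = {in(p5,t3), pkg_at(p2,depot), truck_at(t3,gate)}

== RESULT ==
["in(p5,t3)", "pkg_at(p2,depot)", "truck_at(t3,gate)"]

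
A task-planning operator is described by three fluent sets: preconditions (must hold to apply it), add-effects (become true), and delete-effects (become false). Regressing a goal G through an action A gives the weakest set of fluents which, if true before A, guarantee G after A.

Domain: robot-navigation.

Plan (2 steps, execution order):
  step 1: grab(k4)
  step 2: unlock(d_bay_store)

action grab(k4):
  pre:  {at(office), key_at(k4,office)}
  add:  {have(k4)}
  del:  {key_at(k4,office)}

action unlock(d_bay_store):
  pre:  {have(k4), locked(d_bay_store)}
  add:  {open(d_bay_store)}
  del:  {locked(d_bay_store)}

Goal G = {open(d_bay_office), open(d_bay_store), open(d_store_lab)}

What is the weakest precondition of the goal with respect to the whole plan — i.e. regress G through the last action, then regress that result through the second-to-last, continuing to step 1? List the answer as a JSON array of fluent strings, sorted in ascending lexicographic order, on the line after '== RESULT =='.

Regress step by step:
  through step 2 (unlock(d_bay_store)): drop {open(d_bay_store)}, keep {open(d_bay_office), open(d_store_lab)}, require {have(k4), locked(d_bay_store)}
    → {have(k4), locked(d_bay_store), open(d_bay_office), open(d_store_lab)}
  through step 1 (grab(k4)): drop {have(k4)}, keep {locked(d_bay_store), open(d_bay_office), open(d_store_lab)}, require {at(office), key_at(k4,office)}
    → {at(office), key_at(k4,office), locked(d_bay_store), open(d_bay_office), open(d_store_lab)}

== RESULT ==
["at(office)", "key_at(k4,office)", "locked(d_bay_store)", "open(d_bay_office)", "open(d_store_lab)"]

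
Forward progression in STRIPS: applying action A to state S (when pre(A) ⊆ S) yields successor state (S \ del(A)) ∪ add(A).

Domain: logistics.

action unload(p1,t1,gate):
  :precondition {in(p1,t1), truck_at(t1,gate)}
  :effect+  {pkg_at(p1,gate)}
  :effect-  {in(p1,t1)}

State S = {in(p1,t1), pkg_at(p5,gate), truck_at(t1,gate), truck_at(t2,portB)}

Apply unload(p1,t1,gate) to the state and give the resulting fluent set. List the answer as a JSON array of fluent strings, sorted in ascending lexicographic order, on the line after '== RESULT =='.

Compute (S \ del) ∪ add:
  pre ⊆ S: {in(p1,t1), truck_at(t1,gate)} ⊆ S  — applicable
  S \ del = {pkg_at(p5,gate), truck_at(t1,gate), truck_at(t2,portB)}
  ∪ add   = {pkg_at(p1,gate), pkg_at(p5,gate), truck_at(t1,gate), truck_at(t2,portB)}

== RESULT ==
["pkg_at(p1,gate)", "pkg_at(p5,gate)", "truck_at(t1,gate)", "truck_at(t2,portB)"]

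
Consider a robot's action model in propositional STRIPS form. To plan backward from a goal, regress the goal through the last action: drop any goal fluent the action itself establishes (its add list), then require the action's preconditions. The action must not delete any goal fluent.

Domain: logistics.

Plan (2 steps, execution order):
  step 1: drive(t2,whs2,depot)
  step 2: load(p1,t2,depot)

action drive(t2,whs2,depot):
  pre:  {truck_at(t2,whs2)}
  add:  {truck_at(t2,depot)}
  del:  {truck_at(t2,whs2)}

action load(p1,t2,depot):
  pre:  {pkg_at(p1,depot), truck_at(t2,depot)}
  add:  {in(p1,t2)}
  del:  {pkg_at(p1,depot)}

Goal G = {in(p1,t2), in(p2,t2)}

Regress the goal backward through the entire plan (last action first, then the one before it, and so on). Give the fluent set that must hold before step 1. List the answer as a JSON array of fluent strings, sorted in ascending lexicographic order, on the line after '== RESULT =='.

Regress step by step:
  through step 2 (load(p1,t2,depot)): drop {in(p1,t2)}, keep {in(p2,t2)}, require {pkg_at(p1,depot), truck_at(t2,depot)}
    → {in(p2,t2), pkg_at(p1,depot), truck_at(t2,depot)}
  through step 1 (drive(t2,whs2,depot)): drop {truck_at(t2,depot)}, keep {in(p2,t2), pkg_at(p1,depot)}, require {truck_at(t2,whs2)}
    → {in(p2,t2), pkg_at(p1,depot), truck_at(t2,whs2)}

== RESULT ==
["in(p2,t2)", "pkg_at(p1,depot)", "truck_at(t2,whs2)"]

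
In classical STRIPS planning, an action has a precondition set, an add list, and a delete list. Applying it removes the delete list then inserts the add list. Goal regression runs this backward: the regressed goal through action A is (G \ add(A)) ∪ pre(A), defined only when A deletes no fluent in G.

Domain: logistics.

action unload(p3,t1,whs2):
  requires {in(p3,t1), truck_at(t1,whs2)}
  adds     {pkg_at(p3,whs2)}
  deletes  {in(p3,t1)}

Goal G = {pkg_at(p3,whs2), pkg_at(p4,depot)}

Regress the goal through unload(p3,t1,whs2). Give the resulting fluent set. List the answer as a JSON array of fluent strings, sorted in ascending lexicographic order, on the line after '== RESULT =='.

Regress:
  G ∩ del = {}  (empty — regression defined)
  G \ add = {pkg_at(p3,whs2), pkg_at(p4,depot)} \ {pkg_at(p3,whs2)} = {pkg_at(p4,depot)}
  ∪ pre   = {pkg_at(p4,depot)} ∪ {in(p3,t1), truck_at(t1,whs2)}
          = {in(p3,t1), pkg_at(p4,depot), truck_at(t1,whs2)}

== RESULT ==
["in(p3,t1)", "pkg_at(p4,depot)", "truck_at(t1,whs2)"]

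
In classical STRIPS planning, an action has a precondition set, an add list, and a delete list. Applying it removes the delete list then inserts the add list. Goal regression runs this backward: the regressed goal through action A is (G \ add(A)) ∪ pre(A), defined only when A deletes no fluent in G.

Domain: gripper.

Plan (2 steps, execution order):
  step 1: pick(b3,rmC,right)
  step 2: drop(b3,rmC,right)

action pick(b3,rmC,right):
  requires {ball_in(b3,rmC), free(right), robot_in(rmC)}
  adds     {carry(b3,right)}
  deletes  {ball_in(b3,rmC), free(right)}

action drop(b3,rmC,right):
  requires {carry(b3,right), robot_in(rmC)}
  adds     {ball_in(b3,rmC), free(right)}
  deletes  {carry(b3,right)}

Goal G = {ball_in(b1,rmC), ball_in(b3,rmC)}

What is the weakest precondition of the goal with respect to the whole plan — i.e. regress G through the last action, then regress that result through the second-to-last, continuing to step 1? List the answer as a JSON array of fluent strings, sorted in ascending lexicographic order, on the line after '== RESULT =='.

Work backward from the goal:
  through step 2 (drop(b3,rmC,right)): drop {ball_in(b3,rmC)}, keep {ball_in(b1,rmC)}, require {carry(b3,right), robot_in(rmC)}
    → {ball_in(b1,rmC), carry(b3,right), robot_in(rmC)}
  through step 1 (pick(b3,rmC,right)): drop {carry(b3,right)}, keep {ball_in(b1,rmC), robot_in(rmC)}, require {ball_in(b3,rmC), free(right), robot_in(rmC)}
    → {ball_in(b1,rmC), ball_in(b3,rmC), free(right), robot_in(rmC)}

== RESULT ==
["ball_in(b1,rmC)", "ball_in(b3,rmC)", "free(right)", "robot_in(rmC)"]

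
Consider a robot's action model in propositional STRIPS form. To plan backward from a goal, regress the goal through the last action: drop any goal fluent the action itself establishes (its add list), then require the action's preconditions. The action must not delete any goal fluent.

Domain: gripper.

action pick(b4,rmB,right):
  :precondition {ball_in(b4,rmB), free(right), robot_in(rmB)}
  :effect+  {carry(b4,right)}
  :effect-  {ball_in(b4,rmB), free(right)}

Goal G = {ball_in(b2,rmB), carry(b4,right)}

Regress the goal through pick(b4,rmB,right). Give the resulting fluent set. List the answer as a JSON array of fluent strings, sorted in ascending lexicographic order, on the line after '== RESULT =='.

Regress:
  G ∩ del = {}  (empty — regression defined)
  G \ add = {ball_in(b2,rmB), carry(b4,right)} \ {carry(b4,right)} = {ball_in(b2,rmB)}
  ∪ pre   = {ball_in(b2,rmB)} ∪ {ball_in(b4,rmB), free(right), robot_in(rmB)}
          = {ball_in(b2,rmB), ball_in(b4,rmB), free(right), robot_in(rmB)}

== RESULT ==
["ball_in(b2,rmB)", "ball_in(b4,rmB)", "free(right)", "robot_in(rmB)"]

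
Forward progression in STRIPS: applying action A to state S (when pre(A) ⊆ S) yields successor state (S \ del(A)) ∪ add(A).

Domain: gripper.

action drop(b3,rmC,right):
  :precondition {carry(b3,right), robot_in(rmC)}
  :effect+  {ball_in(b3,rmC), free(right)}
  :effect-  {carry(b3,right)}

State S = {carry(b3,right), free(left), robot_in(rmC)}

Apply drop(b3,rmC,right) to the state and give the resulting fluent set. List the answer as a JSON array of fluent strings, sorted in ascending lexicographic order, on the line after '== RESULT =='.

Progress:
  pre ⊆ S: {carry(b3,right), robot_in(rmC)} ⊆ S  — applicable
  S \ del = {free(left), robot_in(rmC)}
  ∪ add   = {ball_in(b3,rmC), free(left), free(right), robot_in(rmC)}

== RESULT ==
["ball_in(b3,rmC)", "free(left)", "free(right)", "robot_in(rmC)"]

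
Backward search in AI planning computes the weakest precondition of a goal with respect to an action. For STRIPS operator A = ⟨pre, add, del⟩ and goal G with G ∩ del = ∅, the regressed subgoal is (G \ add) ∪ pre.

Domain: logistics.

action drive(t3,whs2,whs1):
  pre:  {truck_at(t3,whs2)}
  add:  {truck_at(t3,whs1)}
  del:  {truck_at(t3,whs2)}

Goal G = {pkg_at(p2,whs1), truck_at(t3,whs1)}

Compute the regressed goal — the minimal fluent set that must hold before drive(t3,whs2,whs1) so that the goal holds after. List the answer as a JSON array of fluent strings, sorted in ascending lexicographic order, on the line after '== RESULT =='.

Regress:
  G ∩ del = {}  (empty — regression defined)
  G \ add = {pkg_at(p2,whs1), truck_at(t3,whs1)} \ {truck_at(t3,whs1)} = {pkg_at(p2,whs1)}
  ∪ pre   = {pkg_at(p2,whs1)} ∪ {truck_at(t3,whs2)}
          = {pkg_at(p2,whs1), truck_at(t3,whs2)}

== RESULT ==
["pkg_at(p2,whs1)", "truck_at(t3,whs2)"]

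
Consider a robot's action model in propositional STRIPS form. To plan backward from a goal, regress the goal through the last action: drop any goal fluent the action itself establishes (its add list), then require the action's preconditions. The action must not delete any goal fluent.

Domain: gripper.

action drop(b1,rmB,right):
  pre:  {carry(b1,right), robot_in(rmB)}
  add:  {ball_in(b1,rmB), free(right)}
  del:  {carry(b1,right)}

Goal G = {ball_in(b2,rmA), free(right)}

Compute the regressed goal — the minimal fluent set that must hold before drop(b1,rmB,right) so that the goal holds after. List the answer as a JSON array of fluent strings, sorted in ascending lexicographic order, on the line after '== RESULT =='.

Regress:
  G ∩ del = {}  (empty — regression defined)
  G \ add = {ball_in(b2,rmA), free(right)} \ {ball_in(b1,rmB), free(right)} = {ball_in(b2,rmA)}
  ∪ pre   = {ball_in(b2,rmA)} ∪ {carry(b1,right), robot_in(rmB)}
          = {ball_in(b2,rmA), carry(b1,right), robot_in(rmB)}

== RESULT ==
["ball_in(b2,rmA)", "carry(b1,right)", "robot_in(rmB)"]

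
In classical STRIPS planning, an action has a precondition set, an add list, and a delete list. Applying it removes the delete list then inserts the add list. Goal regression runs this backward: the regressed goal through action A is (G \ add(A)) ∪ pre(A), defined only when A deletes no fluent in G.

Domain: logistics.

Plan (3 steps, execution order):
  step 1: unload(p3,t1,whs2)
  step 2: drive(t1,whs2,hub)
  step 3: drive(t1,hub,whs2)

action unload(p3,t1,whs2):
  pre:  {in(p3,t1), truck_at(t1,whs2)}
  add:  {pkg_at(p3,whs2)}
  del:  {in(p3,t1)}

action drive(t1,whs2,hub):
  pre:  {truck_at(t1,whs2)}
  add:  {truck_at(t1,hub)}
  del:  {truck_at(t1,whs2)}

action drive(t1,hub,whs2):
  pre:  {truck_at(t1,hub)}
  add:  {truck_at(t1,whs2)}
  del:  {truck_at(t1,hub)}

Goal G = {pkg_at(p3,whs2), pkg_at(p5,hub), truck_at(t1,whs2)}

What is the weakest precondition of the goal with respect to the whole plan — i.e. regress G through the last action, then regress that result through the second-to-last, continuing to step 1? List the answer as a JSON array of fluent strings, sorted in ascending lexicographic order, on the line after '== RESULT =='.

Work backward from the goal:
  through step 3 (drive(t1,hub,whs2)): drop {truck_at(t1,whs2)}, keep {pkg_at(p3,whs2), pkg_at(p5,hub)}, require {truck_at(t1,hub)}
    → {pkg_at(p3,whs2), pkg_at(p5,hub), truck_at(t1,hub)}
  through step 2 (drive(t1,whs2,hub)): drop {truck_at(t1,hub)}, keep {pkg_at(p3,whs2), pkg_at(p5,hub)}, require {truck_at(t1,whs2)}
    → {pkg_at(p3,whs2), pkg_at(p5,hub), truck_at(t1,whs2)}
  through step 1 (unload(p3,t1,whs2)): drop {pkg_at(p3,whs2)}, keep {pkg_at(p5,hub), truck_at(t1,whs2)}, require {in(p3,t1), truck_at(t1,whs2)}
    → {in(p3,t1), pkg_at(p5,hub), truck_at(t1,whs2)}

== RESULT ==
["in(p3,t1)", "pkg_at(p5,hub)", "truck_at(t1,whs2)"]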